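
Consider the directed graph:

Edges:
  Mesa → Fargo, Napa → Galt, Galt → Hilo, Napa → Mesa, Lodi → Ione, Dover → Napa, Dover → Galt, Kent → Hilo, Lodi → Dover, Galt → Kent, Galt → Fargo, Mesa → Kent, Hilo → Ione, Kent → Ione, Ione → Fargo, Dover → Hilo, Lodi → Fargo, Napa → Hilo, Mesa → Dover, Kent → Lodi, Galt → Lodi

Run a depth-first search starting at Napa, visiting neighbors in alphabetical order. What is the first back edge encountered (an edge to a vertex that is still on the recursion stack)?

Dover->Galt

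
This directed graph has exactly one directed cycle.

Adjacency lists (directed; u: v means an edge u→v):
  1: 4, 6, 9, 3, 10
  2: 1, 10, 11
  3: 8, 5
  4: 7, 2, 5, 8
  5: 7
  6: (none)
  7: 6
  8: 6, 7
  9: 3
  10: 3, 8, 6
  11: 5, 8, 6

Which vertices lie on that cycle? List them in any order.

1, 2, 4

DFS with gray/black marking from 2:
2 gray
  1 gray
    4 gray
      7 gray
        6 gray
        6 black
      7 black
      4→2: 2 is gray → back edge
Back edge closes the cycle 2 → 1 → 4 → 2; its vertices are {1, 2, 4}.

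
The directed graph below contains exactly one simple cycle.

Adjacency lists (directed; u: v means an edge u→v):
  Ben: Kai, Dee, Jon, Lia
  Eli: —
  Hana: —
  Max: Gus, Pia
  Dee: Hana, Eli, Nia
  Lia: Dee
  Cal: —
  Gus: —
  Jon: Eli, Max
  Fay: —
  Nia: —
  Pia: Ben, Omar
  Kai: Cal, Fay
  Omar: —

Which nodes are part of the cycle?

Ben, Jon, Max, Pia

DFS with gray/black marking from Ben:
Ben gray
  Kai gray
    Cal gray
    Cal black
    Fay gray
    Fay black
  Kai black
  Dee gray
    Hana gray
    Hana black
    Eli gray
    Eli black
    Nia gray
    Nia black
  Dee black
  Jon gray
    Jon→Eli: Eli black — skip
    Max gray
      Gus gray
      Gus black
      Pia gray
        Pia→Ben: Ben is gray → back edge
Back edge closes the cycle Ben → Jon → Max → Pia → Ben; its vertices are {Ben, Jon, Max, Pia}.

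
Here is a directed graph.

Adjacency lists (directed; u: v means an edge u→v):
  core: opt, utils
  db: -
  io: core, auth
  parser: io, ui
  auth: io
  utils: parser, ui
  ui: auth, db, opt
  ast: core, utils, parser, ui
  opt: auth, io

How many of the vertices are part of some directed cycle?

7

A vertex is on a directed cycle iff it belongs to a strongly connected component of size ≥ 2 (or has a self-loop).
The vertices on cycles are {io, ui, opt, auth, core, utils, parser} — 7 in total.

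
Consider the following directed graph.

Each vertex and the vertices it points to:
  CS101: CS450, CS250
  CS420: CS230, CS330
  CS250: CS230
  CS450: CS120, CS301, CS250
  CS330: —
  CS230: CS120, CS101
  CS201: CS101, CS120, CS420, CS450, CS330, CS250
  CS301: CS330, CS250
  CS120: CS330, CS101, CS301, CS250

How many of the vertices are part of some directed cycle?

6

A vertex is on a directed cycle iff it belongs to a strongly connected component of size ≥ 2 (or has a self-loop).
The vertices on cycles are {CS101, CS120, CS230, CS250, CS301, CS450} — 6 in total.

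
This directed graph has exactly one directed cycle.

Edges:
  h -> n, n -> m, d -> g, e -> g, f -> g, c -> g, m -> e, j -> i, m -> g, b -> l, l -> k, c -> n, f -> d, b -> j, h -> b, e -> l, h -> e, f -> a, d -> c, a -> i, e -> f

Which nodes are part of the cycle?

c, d, e, f, m, n

DFS with gray/black marking from e:
e gray
  l gray
    k gray
    k black
  l black
  f gray
    d gray
      g gray
      g black
      c gray
        n gray
          m gray
            m→g: g black — skip
            m→e: e is gray → back edge
Back edge closes the cycle e → f → d → c → n → m → e; its vertices are {c, d, e, f, m, n}.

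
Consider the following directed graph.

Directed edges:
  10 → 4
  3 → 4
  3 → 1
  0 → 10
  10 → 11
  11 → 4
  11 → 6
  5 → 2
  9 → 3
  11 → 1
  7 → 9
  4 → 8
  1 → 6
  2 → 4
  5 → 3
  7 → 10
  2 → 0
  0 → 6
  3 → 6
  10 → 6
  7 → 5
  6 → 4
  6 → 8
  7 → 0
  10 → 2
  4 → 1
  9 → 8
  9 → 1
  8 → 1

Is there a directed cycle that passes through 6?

Yes

6 is on a cycle iff 6 can reach itself via ≥1 edge.
6 → 4 → 1 → 6 — yes.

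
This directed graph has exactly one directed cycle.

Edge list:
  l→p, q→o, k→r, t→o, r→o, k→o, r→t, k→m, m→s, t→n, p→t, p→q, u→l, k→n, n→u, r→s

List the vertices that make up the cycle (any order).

l, n, p, t, u

DFS with gray/black marking from n:
n gray
  u gray
    l gray
      p gray
        t gray
          t→n: n is gray → back edge
Back edge closes the cycle n → u → l → p → t → n; its vertices are {l, n, p, t, u}.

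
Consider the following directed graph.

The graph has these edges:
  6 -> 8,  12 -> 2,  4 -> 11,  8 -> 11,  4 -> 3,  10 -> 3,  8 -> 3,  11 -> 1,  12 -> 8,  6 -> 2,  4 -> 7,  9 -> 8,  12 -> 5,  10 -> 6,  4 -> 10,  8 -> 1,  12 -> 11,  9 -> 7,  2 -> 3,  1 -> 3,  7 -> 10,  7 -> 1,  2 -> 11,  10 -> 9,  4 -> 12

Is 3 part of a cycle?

3 lies on a cycle iff there is a path from 3 back to itself.
Exploring from 3, it never reaches itself; equivalently, its strongly connected component is a singleton.

No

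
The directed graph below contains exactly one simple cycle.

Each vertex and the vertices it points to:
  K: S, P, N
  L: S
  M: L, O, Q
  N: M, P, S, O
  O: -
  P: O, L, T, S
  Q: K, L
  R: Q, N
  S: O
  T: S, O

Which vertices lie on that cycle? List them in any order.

K, M, N, Q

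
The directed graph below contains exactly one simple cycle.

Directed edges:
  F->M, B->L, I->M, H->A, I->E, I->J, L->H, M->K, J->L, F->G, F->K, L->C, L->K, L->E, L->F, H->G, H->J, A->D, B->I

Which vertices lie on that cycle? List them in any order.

H, J, L

DFS with gray/black marking from L:
L gray
  E gray
  E black
  H gray
    A gray
      D gray
      D black
    A black
    G gray
    G black
    J gray
      J→L: L is gray → back edge
Back edge closes the cycle L → H → J → L; its vertices are {H, J, L}.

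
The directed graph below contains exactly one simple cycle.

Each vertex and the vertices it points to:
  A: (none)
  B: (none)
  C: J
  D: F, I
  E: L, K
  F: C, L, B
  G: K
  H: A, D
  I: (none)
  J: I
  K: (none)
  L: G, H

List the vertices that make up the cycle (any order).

D, F, H, L

DFS with gray/black marking from L:
L gray
  G gray
    K gray
    K black
  G black
  H gray
    A gray
    A black
    D gray
      F gray
        C gray
          J gray
            I gray
            I black
          J black
        C black
        F→L: L is gray → back edge
Back edge closes the cycle L → H → D → F → L; its vertices are {D, F, H, L}.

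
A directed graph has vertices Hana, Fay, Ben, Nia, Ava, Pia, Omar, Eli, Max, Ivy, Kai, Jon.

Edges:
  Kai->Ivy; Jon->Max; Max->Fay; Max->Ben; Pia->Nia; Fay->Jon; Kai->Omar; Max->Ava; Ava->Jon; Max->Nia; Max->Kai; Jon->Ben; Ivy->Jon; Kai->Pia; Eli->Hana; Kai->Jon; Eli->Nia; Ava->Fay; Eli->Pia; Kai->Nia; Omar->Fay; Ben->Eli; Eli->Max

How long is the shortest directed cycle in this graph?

3

For each vertex v, BFS finds the shortest path from v back to v.
The shortest such closed walk is Eli → Max → Ben → Eli, length 3.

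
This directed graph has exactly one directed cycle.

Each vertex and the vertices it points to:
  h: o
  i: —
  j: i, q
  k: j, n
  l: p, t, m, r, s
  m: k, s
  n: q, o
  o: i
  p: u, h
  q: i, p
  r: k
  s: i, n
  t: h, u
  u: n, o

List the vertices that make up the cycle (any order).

DFS with gray/black marking from p:
p gray
  u gray
    n gray
      q gray
        i gray
        i black
        q→p: p is gray → back edge
Back edge closes the cycle p → u → n → q → p; its vertices are {n, p, q, u}.

n, p, q, u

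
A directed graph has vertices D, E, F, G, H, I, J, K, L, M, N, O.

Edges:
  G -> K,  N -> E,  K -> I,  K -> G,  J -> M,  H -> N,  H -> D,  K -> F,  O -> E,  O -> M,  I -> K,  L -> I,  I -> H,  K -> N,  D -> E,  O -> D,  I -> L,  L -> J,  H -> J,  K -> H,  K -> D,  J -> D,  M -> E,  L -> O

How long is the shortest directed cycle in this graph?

2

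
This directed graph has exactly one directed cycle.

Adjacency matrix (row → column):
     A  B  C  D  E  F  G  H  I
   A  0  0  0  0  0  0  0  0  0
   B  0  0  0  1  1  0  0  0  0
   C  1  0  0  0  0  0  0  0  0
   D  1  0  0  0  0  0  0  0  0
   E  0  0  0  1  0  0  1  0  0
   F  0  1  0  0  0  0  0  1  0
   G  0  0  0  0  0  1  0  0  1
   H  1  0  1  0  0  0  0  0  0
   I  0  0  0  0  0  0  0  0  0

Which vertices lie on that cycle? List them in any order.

B, E, F, G

DFS with gray/black marking from G:
G gray
  F gray
    H gray
      C gray
        A gray
        A black
      C black
      H→A: A black — skip
    H black
    B gray
      E gray
        D gray
          D→A: A black — skip
        D black
        E→G: G is gray → back edge
Back edge closes the cycle G → F → B → E → G; its vertices are {B, E, F, G}.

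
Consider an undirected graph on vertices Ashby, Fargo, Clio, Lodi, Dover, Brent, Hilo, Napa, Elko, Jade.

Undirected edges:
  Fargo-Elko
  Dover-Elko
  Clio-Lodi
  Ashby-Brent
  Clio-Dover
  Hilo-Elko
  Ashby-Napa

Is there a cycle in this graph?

No

DFS, tracking each vertex's parent; an edge to a visited non-parent vertex closes a cycle.
Start from Napa:
visit Napa (parent –)
  visit Ashby (parent Napa)
    Ashby–Napa: parent, skip
    visit Brent (parent Ashby)
      Brent–Ashby: parent, skip
visit Fargo (parent –)
  visit Elko (parent Fargo)
    visit Hilo (parent Elko)
      Hilo–Elko: parent, skip
    Elko–Fargo: parent, skip
    visit Dover (parent Elko)
      visit Clio (parent Dover)
        visit Lodi (parent Clio)
          Lodi–Clio: parent, skip
        Clio–Dover: parent, skip
      Dover–Elko: parent, skip
visit Jade (parent –)
No non-parent visited neighbor found — the graph is a forest.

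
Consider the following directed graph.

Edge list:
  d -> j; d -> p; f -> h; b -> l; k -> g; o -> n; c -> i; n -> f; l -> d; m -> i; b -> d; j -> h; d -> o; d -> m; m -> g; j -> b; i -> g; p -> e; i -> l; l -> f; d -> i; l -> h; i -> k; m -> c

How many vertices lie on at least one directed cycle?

A vertex is on a directed cycle iff it belongs to a strongly connected component of size ≥ 2 (or has a self-loop).
The vertices on cycles are {b, c, d, i, j, l, m} — 7 in total.

7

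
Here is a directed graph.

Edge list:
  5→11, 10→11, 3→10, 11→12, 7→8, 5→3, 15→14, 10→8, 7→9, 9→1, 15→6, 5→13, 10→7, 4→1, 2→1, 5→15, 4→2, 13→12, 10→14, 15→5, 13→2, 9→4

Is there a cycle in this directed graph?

Yes

DFS with white/gray/black marking, starting from 1:
1 gray
1 black
2 gray
  2→1: 1 black — skip
2 black
3 gray
  10 gray
    8 gray
    8 black
    14 gray
    14 black
    11 gray
      12 gray
      12 black
    11 black
    7 gray
      9 gray
        9→1: 1 black — skip
        4 gray
          4→2: 2 black — skip
          4→1: 1 black — skip
        4 black
      9 black
      7→8: 8 black — skip
    7 black
  10 black
3 black
5 gray
  5→11: 11 black — skip
  15 gray
    15→5: 5 is gray → back edge
Back edge found, so a cycle exists: 5 → 15 → 5.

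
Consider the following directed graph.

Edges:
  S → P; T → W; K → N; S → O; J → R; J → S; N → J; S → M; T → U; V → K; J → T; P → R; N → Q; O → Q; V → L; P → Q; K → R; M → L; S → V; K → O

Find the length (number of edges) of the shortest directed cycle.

For each vertex v, BFS finds the shortest path from v back to v.
The shortest such closed walk is J → S → V → K → N → J, length 5.

5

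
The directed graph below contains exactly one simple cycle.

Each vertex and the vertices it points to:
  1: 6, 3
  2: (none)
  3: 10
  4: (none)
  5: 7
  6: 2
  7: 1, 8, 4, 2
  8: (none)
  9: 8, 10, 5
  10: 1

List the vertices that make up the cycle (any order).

1, 3, 10

DFS with gray/black marking from 10:
10 gray
  1 gray
    6 gray
      2 gray
      2 black
    6 black
    3 gray
      3→10: 10 is gray → back edge
Back edge closes the cycle 10 → 1 → 3 → 10; its vertices are {1, 3, 10}.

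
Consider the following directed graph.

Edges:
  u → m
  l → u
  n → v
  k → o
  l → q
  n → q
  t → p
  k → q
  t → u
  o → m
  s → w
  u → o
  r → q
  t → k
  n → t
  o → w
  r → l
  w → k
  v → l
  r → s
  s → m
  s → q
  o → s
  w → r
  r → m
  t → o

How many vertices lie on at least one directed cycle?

7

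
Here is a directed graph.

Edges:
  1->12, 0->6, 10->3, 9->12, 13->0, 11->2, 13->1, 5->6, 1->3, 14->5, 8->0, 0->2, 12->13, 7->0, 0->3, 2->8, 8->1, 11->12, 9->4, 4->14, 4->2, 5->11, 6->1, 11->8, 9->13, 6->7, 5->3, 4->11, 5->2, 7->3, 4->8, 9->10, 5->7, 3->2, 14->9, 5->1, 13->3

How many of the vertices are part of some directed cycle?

A vertex is on a directed cycle iff it belongs to a strongly connected component of size ≥ 2 (or has a self-loop).
The vertices on cycles are {0, 1, 2, 3, 4, 6, 7, 8, 9, 12, 13, 14} — 12 in total.

12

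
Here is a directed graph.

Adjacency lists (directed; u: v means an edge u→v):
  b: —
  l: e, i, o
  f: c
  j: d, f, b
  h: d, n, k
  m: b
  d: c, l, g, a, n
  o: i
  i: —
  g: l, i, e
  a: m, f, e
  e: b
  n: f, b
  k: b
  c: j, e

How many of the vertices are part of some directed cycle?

6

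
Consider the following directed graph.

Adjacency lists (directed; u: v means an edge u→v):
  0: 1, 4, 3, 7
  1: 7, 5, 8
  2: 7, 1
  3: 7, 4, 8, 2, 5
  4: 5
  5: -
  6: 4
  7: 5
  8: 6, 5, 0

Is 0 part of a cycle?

0 is on a cycle iff 0 can reach itself via ≥1 edge.
0 → 1 → 8 → 0 — yes.

Yes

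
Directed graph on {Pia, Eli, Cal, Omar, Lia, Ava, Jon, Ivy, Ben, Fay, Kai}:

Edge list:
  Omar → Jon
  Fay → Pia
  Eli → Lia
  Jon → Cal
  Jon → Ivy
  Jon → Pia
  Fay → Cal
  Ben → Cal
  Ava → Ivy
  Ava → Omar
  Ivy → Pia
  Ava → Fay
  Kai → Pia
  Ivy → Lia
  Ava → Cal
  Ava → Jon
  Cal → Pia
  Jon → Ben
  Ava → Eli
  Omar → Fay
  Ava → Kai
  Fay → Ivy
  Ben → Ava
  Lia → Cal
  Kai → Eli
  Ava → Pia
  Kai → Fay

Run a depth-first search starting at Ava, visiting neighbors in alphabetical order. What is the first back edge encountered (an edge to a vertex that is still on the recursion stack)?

Ben→Ava

DFS from Ava (visiting neighbors in alphabetical order); mark gray on enter, black on exit:
Ava gray
  Cal gray
    Pia gray
    Pia black
  Cal black
  Eli gray
    Lia gray
      Lia→Cal: Cal black — skip
    Lia black
  Eli black
  Fay gray
    Fay→Cal: Cal black — skip
    Ivy gray
      Ivy→Lia: Lia black — skip
      Ivy→Pia: Pia black — skip
    Ivy black
    Fay→Pia: Pia black — skip
  Fay black
  Ava→Ivy: Ivy black — skip
  Jon gray
    Ben gray
      Ben→Ava: Ava is gray → back edge
First back edge: Ben → Ava.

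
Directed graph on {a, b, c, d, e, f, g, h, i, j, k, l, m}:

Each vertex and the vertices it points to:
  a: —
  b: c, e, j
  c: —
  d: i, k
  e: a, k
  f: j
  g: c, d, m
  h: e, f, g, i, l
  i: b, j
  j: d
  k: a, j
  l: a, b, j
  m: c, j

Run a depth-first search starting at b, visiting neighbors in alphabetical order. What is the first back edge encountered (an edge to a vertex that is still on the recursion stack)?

DFS from b (visiting neighbors in alphabetical order); mark gray on enter, black on exit:
b gray
  c gray
  c black
  e gray
    a gray
    a black
    k gray
      k→a: a black — skip
      j gray
        d gray
          i gray
            i→b: b is gray → back edge
First back edge: i → b.

i→b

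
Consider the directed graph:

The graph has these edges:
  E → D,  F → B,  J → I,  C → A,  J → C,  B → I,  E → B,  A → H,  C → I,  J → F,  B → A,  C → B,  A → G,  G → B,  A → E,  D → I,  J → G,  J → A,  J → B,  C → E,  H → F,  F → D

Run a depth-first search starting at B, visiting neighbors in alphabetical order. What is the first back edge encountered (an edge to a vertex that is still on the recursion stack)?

E->B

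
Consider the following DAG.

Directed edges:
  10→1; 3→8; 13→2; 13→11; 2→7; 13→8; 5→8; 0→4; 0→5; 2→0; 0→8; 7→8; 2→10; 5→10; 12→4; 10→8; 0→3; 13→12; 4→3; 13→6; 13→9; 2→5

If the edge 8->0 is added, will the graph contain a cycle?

Yes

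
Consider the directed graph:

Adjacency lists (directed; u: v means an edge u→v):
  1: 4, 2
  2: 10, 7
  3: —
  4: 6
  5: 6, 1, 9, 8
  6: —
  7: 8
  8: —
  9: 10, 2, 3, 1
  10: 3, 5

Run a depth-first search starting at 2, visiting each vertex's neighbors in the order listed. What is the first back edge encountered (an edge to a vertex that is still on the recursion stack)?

1→2

DFS from 2 (visiting each vertex's neighbors in the order listed); mark gray on enter, black on exit:
2 gray
  10 gray
    3 gray
    3 black
    5 gray
      6 gray
      6 black
      1 gray
        4 gray
          4→6: 6 black — skip
        4 black
        1→2: 2 is gray → back edge
First back edge: 1 → 2.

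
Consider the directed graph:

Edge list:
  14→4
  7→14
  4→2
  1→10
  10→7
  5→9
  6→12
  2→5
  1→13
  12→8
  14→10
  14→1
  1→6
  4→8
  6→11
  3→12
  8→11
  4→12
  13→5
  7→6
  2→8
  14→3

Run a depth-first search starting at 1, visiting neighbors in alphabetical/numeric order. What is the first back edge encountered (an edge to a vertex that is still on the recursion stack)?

14→1

DFS from 1 (visiting neighbors in alphabetical/numeric order); mark gray on enter, black on exit:
1 gray
  6 gray
    11 gray
    11 black
    12 gray
      8 gray
        8→11: 11 black — skip
      8 black
    12 black
  6 black
  10 gray
    7 gray
      7→6: 6 black — skip
      14 gray
        14→1: 1 is gray → back edge
First back edge: 14 → 1.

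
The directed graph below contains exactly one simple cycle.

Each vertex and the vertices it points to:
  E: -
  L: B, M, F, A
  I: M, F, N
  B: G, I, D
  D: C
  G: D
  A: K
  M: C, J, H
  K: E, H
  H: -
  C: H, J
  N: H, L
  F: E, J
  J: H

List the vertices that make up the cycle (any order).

DFS with gray/black marking from L:
L gray
  B gray
    G gray
      D gray
        C gray
          H gray
          H black
          J gray
            J→H: H black — skip
          J black
        C black
      D black
    G black
    I gray
      M gray
        M→C: C black — skip
        M→J: J black — skip
        M→H: H black — skip
      M black
      F gray
        E gray
        E black
        F→J: J black — skip
      F black
      N gray
        N→H: H black — skip
        N→L: L is gray → back edge
Back edge closes the cycle L → B → I → N → L; its vertices are {B, I, L, N}.

B, I, L, N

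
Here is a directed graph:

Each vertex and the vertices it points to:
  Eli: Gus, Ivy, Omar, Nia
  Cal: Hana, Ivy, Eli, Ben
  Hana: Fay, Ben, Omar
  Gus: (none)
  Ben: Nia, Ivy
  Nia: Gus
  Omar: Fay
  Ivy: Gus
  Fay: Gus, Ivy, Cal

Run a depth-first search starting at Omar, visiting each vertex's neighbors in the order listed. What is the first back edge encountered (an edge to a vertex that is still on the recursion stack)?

Hana→Fay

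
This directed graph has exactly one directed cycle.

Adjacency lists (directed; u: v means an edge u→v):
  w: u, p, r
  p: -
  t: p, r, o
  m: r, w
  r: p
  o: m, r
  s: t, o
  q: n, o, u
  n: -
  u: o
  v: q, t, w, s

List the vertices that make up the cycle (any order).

m, o, u, w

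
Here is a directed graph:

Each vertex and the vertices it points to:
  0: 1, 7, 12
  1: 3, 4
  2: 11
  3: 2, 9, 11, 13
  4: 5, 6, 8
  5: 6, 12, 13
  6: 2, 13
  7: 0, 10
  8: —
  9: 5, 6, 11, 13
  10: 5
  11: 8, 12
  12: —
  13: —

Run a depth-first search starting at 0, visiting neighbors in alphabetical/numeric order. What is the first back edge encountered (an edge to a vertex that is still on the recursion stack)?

7→0

DFS from 0 (visiting neighbors in alphabetical/numeric order); mark gray on enter, black on exit:
0 gray
  1 gray
    3 gray
      2 gray
        11 gray
          8 gray
          8 black
          12 gray
          12 black
        11 black
      2 black
      9 gray
        5 gray
          6 gray
            6→2: 2 black — skip
            13 gray
            13 black
          6 black
          5→12: 12 black — skip
          5→13: 13 black — skip
        5 black
        9→6: 6 black — skip
        9→11: 11 black — skip
        9→13: 13 black — skip
      9 black
      3→11: 11 black — skip
      3→13: 13 black — skip
    3 black
    4 gray
      4→5: 5 black — skip
      4→6: 6 black — skip
      4→8: 8 black — skip
    4 black
  1 black
  7 gray
    7→0: 0 is gray → back edge
First back edge: 7 → 0.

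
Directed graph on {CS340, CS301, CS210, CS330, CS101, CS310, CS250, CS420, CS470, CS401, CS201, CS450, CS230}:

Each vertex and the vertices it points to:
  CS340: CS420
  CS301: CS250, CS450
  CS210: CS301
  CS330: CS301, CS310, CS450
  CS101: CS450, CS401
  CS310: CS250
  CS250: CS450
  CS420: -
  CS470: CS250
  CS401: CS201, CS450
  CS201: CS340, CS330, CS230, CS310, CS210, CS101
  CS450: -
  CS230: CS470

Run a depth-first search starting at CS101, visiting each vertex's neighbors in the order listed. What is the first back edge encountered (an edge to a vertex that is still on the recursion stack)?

CS201→CS101

DFS from CS101 (visiting each vertex's neighbors in the order listed); mark gray on enter, black on exit:
CS101 gray
  CS450 gray
  CS450 black
  CS401 gray
    CS201 gray
      CS340 gray
        CS420 gray
        CS420 black
      CS340 black
      CS330 gray
        CS301 gray
          CS250 gray
            CS250→CS450: CS450 black — skip
          CS250 black
          CS301→CS450: CS450 black — skip
        CS301 black
        CS310 gray
          CS310→CS250: CS250 black — skip
        CS310 black
        CS330→CS450: CS450 black — skip
      CS330 black
      CS230 gray
        CS470 gray
          CS470→CS250: CS250 black — skip
        CS470 black
      CS230 black
      CS201→CS310: CS310 black — skip
      CS210 gray
        CS210→CS301: CS301 black — skip
      CS210 black
      CS201→CS101: CS101 is gray → back edge
First back edge: CS201 → CS101.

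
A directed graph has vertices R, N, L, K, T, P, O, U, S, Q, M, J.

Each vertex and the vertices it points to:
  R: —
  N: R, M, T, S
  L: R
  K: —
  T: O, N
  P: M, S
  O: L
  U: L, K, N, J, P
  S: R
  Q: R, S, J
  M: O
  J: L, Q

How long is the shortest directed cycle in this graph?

2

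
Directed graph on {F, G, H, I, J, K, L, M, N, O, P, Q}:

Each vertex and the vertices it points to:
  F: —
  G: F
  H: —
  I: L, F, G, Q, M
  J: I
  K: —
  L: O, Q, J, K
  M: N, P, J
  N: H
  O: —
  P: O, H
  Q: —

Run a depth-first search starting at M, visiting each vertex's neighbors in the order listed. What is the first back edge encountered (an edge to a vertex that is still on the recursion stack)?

DFS from M (visiting each vertex's neighbors in the order listed); mark gray on enter, black on exit:
M gray
  N gray
    H gray
    H black
  N black
  P gray
    O gray
    O black
    P→H: H black — skip
  P black
  J gray
    I gray
      L gray
        L→O: O black — skip
        Q gray
        Q black
        L→J: J is gray → back edge
First back edge: L → J.

L→J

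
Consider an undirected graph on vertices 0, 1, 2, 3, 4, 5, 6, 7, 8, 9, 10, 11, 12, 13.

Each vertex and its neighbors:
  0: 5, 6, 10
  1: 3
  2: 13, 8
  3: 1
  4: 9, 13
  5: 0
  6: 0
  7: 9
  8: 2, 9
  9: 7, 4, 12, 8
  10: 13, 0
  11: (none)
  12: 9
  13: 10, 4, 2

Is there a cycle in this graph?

DFS, tracking each vertex's parent; an edge to a visited non-parent vertex closes a cycle.
Start from 10:
visit 10 (parent –)
  visit 13 (parent 10)
    13–10: parent, skip
    visit 4 (parent 13)
      visit 9 (parent 4)
        visit 7 (parent 9)
          7–9: parent, skip
        9–4: parent, skip
        visit 12 (parent 9)
          12–9: parent, skip
        visit 8 (parent 9)
          visit 2 (parent 8)
            2–13: 13 visited and ≠ parent → cycle
Cycle: 13 – 4 – 9 – 8 – 2 – 13.

Yes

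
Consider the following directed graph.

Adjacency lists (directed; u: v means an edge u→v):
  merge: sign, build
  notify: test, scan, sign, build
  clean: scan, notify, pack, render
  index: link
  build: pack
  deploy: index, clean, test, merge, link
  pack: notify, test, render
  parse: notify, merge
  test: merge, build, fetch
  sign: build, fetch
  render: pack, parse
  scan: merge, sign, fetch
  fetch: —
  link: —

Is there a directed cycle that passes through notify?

Yes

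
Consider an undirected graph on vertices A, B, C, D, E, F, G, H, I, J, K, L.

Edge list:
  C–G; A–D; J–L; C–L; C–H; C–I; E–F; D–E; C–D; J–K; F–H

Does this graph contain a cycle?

DFS, tracking each vertex's parent; an edge to a visited non-parent vertex closes a cycle.
Start from F:
visit F (parent –)
  visit E (parent F)
    E–F: parent, skip
    visit D (parent E)
      visit C (parent D)
        visit I (parent C)
          I–C: parent, skip
        C–D: parent, skip
        visit H (parent C)
          H–C: parent, skip
          H–F: F visited and ≠ parent → cycle
Cycle: F – E – D – C – H – F.

Yes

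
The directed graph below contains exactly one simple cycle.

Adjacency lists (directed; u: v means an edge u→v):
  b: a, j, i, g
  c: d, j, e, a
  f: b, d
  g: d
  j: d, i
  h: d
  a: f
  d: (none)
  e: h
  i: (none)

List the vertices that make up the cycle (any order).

a, b, f

DFS with gray/black marking from a:
a gray
  f gray
    b gray
      b→a: a is gray → back edge
Back edge closes the cycle a → f → b → a; its vertices are {a, b, f}.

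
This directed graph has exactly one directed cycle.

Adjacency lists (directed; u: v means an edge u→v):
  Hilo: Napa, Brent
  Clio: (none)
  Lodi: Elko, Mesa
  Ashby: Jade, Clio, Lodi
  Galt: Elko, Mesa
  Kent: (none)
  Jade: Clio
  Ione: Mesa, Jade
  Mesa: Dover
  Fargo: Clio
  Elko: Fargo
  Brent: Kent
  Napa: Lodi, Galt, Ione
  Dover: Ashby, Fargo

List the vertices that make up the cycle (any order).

DFS with gray/black marking from Lodi:
Lodi gray
  Elko gray
    Fargo gray
      Clio gray
      Clio black
    Fargo black
  Elko black
  Mesa gray
    Dover gray
      Ashby gray
        Jade gray
          Jade→Clio: Clio black — skip
        Jade black
        Ashby→Clio: Clio black — skip
        Ashby→Lodi: Lodi is gray → back edge
Back edge closes the cycle Lodi → Mesa → Dover → Ashby → Lodi; its vertices are {Lodi, Mesa, Ashby, Dover}.

Lodi, Mesa, Ashby, Dover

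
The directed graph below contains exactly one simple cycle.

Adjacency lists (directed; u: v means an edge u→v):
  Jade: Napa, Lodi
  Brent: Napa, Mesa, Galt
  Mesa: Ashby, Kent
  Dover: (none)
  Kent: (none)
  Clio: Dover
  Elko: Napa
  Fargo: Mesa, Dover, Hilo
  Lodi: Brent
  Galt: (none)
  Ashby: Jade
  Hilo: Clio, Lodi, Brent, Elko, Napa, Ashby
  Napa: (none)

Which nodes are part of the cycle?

DFS with gray/black marking from Mesa:
Mesa gray
  Ashby gray
    Jade gray
      Napa gray
      Napa black
      Lodi gray
        Brent gray
          Brent→Napa: Napa black — skip
          Brent→Mesa: Mesa is gray → back edge
Back edge closes the cycle Mesa → Ashby → Jade → Lodi → Brent → Mesa; its vertices are {Jade, Lodi, Mesa, Ashby, Brent}.

Jade, Lodi, Mesa, Ashby, Brent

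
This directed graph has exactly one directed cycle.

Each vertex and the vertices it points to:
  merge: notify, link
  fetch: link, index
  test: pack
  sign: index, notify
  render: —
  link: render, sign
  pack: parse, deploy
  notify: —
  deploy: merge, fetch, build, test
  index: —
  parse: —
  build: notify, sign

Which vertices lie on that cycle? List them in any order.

DFS with gray/black marking from deploy:
deploy gray
  merge gray
    notify gray
    notify black
    link gray
      render gray
      render black
      sign gray
        index gray
        index black
        sign→notify: notify black — skip
      sign black
    link black
  merge black
  fetch gray
    fetch→link: link black — skip
    fetch→index: index black — skip
  fetch black
  build gray
    build→notify: notify black — skip
    build→sign: sign black — skip
  build black
  test gray
    pack gray
      parse gray
      parse black
      pack→deploy: deploy is gray → back edge
Back edge closes the cycle deploy → test → pack → deploy; its vertices are {pack, test, deploy}.

pack, test, deploy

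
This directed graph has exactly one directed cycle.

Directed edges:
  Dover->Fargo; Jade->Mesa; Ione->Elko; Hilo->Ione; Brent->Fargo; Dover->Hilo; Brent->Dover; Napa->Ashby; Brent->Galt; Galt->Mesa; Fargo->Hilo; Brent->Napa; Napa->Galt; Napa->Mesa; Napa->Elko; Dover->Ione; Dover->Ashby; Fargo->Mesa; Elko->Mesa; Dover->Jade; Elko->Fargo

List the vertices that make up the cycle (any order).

Elko, Hilo, Ione, Fargo

DFS with gray/black marking from Hilo:
Hilo gray
  Ione gray
    Elko gray
      Fargo gray
        Fargo→Hilo: Hilo is gray → back edge
Back edge closes the cycle Hilo → Ione → Elko → Fargo → Hilo; its vertices are {Elko, Hilo, Ione, Fargo}.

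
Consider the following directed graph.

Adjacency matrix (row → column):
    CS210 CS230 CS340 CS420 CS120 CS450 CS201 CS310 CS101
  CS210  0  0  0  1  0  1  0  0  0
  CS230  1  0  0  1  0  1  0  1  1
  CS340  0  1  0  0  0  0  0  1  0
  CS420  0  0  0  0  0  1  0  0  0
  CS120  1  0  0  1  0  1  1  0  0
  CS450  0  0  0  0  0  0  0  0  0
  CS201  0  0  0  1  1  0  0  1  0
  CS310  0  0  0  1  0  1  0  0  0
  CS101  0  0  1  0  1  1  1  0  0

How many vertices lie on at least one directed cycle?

5

A vertex is on a directed cycle iff it belongs to a strongly connected component of size ≥ 2 (or has a self-loop).
The vertices on cycles are {CS101, CS120, CS201, CS230, CS340} — 5 in total.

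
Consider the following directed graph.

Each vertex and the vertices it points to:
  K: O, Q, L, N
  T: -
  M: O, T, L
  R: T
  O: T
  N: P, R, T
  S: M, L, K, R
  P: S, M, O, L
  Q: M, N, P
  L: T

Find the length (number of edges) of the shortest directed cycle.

4

For each vertex v, BFS finds the shortest path from v back to v.
The shortest such closed walk is S → K → N → P → S, length 4.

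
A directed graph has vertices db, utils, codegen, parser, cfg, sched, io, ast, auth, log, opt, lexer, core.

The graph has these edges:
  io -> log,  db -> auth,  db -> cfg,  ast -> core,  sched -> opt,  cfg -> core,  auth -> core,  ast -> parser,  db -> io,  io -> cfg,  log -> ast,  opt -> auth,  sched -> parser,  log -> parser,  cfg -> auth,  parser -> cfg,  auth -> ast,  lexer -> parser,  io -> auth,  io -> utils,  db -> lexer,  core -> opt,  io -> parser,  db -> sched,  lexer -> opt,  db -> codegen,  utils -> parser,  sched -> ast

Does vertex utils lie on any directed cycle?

No

utils lies on a cycle iff there is a path from utils back to itself.
Exploring from utils, it never reaches itself; equivalently, its strongly connected component is a singleton.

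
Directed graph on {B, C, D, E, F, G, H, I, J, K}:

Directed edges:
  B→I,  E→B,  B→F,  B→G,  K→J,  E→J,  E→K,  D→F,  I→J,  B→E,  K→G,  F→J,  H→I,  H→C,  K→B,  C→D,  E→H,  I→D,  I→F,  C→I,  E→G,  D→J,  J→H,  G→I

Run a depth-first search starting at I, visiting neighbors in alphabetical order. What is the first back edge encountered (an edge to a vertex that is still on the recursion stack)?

C->D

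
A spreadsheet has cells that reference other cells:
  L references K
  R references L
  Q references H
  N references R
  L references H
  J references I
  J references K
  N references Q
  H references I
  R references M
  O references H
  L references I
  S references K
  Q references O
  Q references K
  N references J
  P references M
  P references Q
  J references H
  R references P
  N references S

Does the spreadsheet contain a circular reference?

No

DFS with white/gray/black marking, starting from O:
O gray
  H gray
    I gray
    I black
  H black
O black
R gray
  L gray
    L→H: H black — skip
    K gray
    K black
    L→I: I black — skip
  L black
  M gray
  M black
  P gray
    P→M: M black — skip
    Q gray
      Q→H: H black — skip
      Q→O: O black — skip
      Q→K: K black — skip
    Q black
  P black
R black
S gray
  S→K: K black — skip
S black
J gray
  J→K: K black — skip
  J→H: H black — skip
  J→I: I black — skip
J black
N gray
  N→J: J black — skip
  N→S: S black — skip
  N→Q: Q black — skip
  N→R: R black — skip
N black
Every edge goes to a white or black vertex — no back edge, so the graph is acyclic.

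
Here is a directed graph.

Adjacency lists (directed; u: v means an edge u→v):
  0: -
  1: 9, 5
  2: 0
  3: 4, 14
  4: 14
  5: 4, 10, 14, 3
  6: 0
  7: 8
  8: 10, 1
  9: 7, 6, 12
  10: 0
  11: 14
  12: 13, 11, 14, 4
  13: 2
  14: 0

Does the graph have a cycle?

Yes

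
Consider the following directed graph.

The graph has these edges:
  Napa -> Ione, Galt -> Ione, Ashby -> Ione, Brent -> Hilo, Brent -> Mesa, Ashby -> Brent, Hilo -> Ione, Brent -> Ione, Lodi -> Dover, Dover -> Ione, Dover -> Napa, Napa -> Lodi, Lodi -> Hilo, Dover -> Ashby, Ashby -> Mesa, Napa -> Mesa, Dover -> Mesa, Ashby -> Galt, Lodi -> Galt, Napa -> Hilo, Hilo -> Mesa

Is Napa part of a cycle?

Yes

Napa is on a cycle iff Napa can reach itself via ≥1 edge.
Napa → Lodi → Dover → Napa — yes.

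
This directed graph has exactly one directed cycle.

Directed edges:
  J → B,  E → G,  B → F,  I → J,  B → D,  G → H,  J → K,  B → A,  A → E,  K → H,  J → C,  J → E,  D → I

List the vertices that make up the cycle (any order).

B, D, I, J

DFS with gray/black marking from J:
J gray
  B gray
    A gray
      E gray
        G gray
          H gray
          H black
        G black
      E black
    A black
    F gray
    F black
    D gray
      I gray
        I→J: J is gray → back edge
Back edge closes the cycle J → B → D → I → J; its vertices are {B, D, I, J}.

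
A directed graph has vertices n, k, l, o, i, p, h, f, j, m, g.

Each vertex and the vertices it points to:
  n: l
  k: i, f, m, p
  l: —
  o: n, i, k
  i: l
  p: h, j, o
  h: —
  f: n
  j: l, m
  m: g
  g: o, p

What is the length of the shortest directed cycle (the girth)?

3

For each vertex v, BFS finds the shortest path from v back to v.
The shortest such closed walk is p → o → k → p, length 3.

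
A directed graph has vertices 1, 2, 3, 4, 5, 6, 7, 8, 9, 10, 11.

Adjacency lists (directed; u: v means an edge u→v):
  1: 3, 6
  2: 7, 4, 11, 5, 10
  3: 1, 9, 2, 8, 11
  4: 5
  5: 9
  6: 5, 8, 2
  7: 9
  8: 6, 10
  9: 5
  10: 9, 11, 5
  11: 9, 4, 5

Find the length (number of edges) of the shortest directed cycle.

2

For each vertex v, BFS finds the shortest path from v back to v.
The shortest such closed walk is 1 → 3 → 1, length 2.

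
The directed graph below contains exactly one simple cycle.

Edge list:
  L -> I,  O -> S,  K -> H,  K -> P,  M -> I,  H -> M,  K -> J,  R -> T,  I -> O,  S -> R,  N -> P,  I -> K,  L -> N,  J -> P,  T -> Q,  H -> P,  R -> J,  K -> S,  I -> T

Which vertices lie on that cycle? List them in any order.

H, I, K, M

DFS with gray/black marking from I:
I gray
  T gray
    Q gray
    Q black
  T black
  K gray
    P gray
    P black
    H gray
      M gray
        M→I: I is gray → back edge
Back edge closes the cycle I → K → H → M → I; its vertices are {H, I, K, M}.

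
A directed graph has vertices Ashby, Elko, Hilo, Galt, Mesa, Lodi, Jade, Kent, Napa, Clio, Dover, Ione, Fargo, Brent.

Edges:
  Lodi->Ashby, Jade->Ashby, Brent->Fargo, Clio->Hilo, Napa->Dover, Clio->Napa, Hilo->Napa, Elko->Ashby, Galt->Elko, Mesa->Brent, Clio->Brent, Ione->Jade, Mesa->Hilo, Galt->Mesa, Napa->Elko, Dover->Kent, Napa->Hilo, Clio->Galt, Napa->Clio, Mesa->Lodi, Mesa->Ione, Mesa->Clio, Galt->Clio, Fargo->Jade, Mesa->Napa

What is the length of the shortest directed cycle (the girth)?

2

For each vertex v, BFS finds the shortest path from v back to v.
The shortest such closed walk is Galt → Clio → Galt, length 2.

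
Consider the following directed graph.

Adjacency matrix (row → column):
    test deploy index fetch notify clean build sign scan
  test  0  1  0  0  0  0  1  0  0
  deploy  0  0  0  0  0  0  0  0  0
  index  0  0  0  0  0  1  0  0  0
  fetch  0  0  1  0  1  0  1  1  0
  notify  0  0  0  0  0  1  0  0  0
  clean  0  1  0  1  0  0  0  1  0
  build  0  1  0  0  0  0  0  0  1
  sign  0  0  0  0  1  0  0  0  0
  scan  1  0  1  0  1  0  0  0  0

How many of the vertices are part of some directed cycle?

8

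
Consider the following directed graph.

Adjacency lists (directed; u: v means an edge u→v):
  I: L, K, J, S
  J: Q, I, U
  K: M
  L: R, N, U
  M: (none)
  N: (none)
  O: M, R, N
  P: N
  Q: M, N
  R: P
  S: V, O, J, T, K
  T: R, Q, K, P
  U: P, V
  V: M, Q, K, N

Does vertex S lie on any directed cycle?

S is on a cycle iff S can reach itself via ≥1 edge.
S → J → I → S — yes.

Yes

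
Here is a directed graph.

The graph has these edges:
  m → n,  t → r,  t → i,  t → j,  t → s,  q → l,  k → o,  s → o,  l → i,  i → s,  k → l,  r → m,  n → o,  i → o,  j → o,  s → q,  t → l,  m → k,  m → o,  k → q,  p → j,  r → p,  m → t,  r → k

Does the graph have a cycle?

Yes

DFS with white/gray/black marking, starting from p:
p gray
  j gray
    o gray
    o black
  j black
p black
n gray
  n→o: o black — skip
n black
i gray
  s gray
    q gray
      l gray
        l→i: i is gray → back edge
Back edge found, so a cycle exists: i → s → q → l → i.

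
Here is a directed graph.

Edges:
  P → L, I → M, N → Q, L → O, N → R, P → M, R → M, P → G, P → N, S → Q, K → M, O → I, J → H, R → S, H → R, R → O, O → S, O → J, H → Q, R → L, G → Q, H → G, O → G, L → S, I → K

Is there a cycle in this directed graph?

Yes

DFS with white/gray/black marking, starting from J:
J gray
  H gray
    G gray
      Q gray
      Q black
    G black
    H→Q: Q black — skip
    R gray
      M gray
      M black
      O gray
        O→J: J is gray → back edge
Back edge found, so a cycle exists: J → H → R → O → J.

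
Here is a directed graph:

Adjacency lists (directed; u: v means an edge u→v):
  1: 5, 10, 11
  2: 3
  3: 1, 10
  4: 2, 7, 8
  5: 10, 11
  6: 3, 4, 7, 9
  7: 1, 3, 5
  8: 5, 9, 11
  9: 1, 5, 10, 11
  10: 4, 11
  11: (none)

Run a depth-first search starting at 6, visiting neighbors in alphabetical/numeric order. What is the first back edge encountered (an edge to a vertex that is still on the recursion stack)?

DFS from 6 (visiting neighbors in alphabetical/numeric order); mark gray on enter, black on exit:
6 gray
  3 gray
    1 gray
      5 gray
        10 gray
          4 gray
            2 gray
              2→3: 3 is gray → back edge
First back edge: 2 → 3.

2->3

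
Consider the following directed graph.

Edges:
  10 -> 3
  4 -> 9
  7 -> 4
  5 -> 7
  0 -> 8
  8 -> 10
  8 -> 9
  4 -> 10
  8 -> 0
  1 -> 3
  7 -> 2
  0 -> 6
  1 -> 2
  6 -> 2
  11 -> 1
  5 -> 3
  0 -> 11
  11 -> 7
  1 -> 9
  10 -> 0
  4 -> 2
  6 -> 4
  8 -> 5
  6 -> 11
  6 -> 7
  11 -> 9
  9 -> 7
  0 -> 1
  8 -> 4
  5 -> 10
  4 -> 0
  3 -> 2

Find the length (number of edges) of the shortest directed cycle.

2

For each vertex v, BFS finds the shortest path from v back to v.
The shortest such closed walk is 0 → 8 → 0, length 2.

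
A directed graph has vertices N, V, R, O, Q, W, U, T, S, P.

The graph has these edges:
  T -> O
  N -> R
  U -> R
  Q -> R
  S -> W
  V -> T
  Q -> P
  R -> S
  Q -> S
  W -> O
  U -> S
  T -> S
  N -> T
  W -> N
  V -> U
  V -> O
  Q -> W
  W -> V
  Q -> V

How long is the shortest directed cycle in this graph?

For each vertex v, BFS finds the shortest path from v back to v.
The shortest such closed walk is V → U → S → W → V, length 4.

4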